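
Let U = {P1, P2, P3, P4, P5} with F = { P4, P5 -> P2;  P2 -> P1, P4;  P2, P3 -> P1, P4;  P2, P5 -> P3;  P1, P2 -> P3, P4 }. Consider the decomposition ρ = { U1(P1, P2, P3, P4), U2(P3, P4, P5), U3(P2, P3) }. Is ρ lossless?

No

Chase test. Columns are P1, P2, P3, P4, P5; row i has aⱼ where attribute j ∈ Ui, else bᵢⱼ.
Initial tableau (one row per fragment):
  row 1: a1 a2 a3 a4 b15
  row 2: b21 b22 a3 a4 a5
  row 3: b31 a2 a3 b34 b35
Rows 1 and 3 agree on P2; apply P2→P1, P4 and equate their P1, P4 entries.
No row becomes fully distinguished — the join is lossy.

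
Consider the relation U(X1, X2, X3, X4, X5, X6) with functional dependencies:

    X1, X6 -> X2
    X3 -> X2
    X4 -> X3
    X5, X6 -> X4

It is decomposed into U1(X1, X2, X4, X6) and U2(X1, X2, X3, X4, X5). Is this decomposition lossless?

Common attributes: U1 ∩ U2 = {X1, X2, X4}.
Closure of {X1, X2, X4}: X4 → X3 applies, adding X3. So (X1, X2, X4)⁺ = {X1, X2, X3, X4}.
The closure contains neither all of U1 = {X1, X2, X4, X6} nor all of U2 = {X1, X2, X3, X4, X5}, so the common attributes are not a superkey of either fragment. The join is lossy.

No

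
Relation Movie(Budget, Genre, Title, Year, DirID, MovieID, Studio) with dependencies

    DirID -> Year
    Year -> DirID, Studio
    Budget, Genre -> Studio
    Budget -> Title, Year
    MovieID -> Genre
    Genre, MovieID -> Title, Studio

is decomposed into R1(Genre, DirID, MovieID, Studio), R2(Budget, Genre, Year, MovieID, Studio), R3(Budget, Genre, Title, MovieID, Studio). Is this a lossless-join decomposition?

No

Chase test. Columns are Budget, Genre, Title, Year, DirID, MovieID, Studio; row i has aⱼ where attribute j ∈ Ri, else bᵢⱼ.
Initial tableau (one row per fragment):
  row 1: b11 a2 b13 b14 a5 a6 a7
  row 2: a1 a2 b23 a4 b25 a6 a7
  row 3: a1 a2 a3 b34 b35 a6 a7
Rows 2 and 3 agree on Budget; apply Budget→Title, Year and equate their Title, Year entries.
Rows 1 and 2 agree on Genre, MovieID; apply Genre, MovieID→Title, Studio and equate their Title, Studio entries.
Rows 2 and 3 agree on Year; apply Year→DirID, Studio and equate their DirID, Studio entries.
No row becomes fully distinguished — the join is lossy.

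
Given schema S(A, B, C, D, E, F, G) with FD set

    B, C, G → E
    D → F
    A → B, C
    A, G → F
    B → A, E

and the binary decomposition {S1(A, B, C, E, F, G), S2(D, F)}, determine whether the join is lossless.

No

Common attributes: S1 ∩ S2 = {F}.
No dependency enlarges {F}, so (F)⁺ = {F}.
The closure contains neither all of S1 = {A, B, C, E, F, G} nor all of S2 = {D, F}, so the common attributes are not a superkey of either fragment. The join is lossy.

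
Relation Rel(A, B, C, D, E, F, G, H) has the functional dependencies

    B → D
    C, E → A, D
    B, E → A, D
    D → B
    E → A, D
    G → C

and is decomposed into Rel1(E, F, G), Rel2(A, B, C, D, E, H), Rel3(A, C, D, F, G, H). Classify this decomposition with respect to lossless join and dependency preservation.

lossy but dependency-preserving

Lossless test (chase): Rows 2 and 3 agree on D; apply D→B and equate their B entries. Rows 1 and 2 agree on E; apply E→A, D and equate their A, D entries. Rows 1 and 3 agree on G; apply G→C and equate their C entries. Rows 1 and 2 agree on D; apply D→B and equate their B entries. No row becomes fully distinguished — the join is lossy.
Dependency preservation: every FD's attributes lie within a single fragment, so each can be enforced locally — preserved.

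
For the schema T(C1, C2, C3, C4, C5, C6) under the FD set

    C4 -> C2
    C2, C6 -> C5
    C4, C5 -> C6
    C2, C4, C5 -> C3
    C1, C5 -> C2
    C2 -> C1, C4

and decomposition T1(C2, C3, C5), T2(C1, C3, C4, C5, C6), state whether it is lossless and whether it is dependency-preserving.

Lossless test: (C3, C5)⁺ = {C3, C5}, which is a superkey of neither fragment — lossy.
Dependency preservation: the restricted closure of {C4} across the fragments never reaches {C2}, so C4 → C2 cannot be enforced without a join — not preserved.

lossy and not dependency-preserving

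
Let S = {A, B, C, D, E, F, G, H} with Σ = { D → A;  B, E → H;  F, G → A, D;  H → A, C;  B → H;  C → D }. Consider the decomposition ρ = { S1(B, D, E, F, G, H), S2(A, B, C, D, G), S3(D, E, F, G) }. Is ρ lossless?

Yes

Chase test. Columns are A, B, C, D, E, F, G, H; row i has aⱼ where attribute j ∈ Si, else bᵢⱼ.
Initial tableau (one row per fragment):
  row 1: b11 a2 b13 a4 a5 a6 a7 a8
  row 2: a1 a2 a3 a4 b25 b26 a7 b28
  row 3: b31 b32 b33 a4 a5 a6 a7 b38
Rows 1 and 2 agree on D; apply D→A and equate their A entries.
Rows 1 and 3 agree on D; apply D→A and equate their A entries.
Rows 1 and 2 agree on B; apply B→H and equate their H entries.
Rows 1 and 2 agree on H; apply H→A, C and equate their A, C entries.
Row 1 is now all distinguished symbols — the join is lossless.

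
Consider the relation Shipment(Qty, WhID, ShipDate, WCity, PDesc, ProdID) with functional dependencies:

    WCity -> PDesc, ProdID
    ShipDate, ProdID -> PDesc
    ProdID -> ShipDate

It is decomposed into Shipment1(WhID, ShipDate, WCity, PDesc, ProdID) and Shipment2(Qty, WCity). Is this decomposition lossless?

No

Common attributes: Shipment1 ∩ Shipment2 = {WCity}.
Closure of {WCity}: WCity → PDesc, ProdID applies, adding PDesc, ProdID; ProdID → ShipDate applies, adding ShipDate. So (WCity)⁺ = {ShipDate, WCity, PDesc, ProdID}.
The closure contains neither all of Shipment1 = {WhID, ShipDate, WCity, PDesc, ProdID} nor all of Shipment2 = {Qty, WCity}, so the common attributes are not a superkey of either fragment. The join is lossy.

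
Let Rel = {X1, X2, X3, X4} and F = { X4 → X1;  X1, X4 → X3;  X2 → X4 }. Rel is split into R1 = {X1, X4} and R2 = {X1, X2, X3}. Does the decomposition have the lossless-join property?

Common attributes: R1 ∩ R2 = {X1}.
No dependency enlarges {X1}, so (X1)⁺ = {X1}.
The closure contains neither all of R1 = {X1, X4} nor all of R2 = {X1, X2, X3}, so the common attributes are not a superkey of either fragment. The join is lossy.

No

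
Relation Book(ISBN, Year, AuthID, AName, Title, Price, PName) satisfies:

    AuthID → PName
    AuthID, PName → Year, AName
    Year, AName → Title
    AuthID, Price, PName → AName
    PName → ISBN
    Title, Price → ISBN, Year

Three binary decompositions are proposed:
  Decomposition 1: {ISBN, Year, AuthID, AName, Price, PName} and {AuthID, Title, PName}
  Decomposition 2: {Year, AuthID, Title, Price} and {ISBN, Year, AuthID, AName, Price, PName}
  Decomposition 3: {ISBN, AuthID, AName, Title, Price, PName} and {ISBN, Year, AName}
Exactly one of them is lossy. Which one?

Decomposition 1: common = {AuthID, PName}, closure = {ISBN, Year, AuthID, AName, Title, PName} → lossless.
Decomposition 2: common = {Year, AuthID, Price}, closure = {ISBN, Year, AuthID, AName, Title, Price, PName} → lossless.
Decomposition 3: common = {ISBN, AName}, closure = {ISBN, AName} → lossy.

Decomposition 3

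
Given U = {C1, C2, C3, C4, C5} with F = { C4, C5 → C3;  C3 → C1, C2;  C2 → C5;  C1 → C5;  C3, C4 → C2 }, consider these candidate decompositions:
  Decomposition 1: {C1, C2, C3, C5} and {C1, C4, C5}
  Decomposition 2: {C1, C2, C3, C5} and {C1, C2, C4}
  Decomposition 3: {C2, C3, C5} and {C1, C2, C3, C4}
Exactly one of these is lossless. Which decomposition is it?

Decomposition 1: common = {C1, C5}, closure = {C1, C5} → lossy.
Decomposition 2: common = {C1, C2}, closure = {C1, C2, C5} → lossy.
Decomposition 3: common = {C2, C3}, closure = {C1, C2, C3, C5} → lossless.

Decomposition 3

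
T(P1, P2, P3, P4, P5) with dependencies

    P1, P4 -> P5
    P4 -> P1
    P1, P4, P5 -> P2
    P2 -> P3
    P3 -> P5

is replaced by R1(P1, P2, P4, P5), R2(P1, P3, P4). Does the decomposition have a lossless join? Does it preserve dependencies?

Lossless test: (P1, P4)⁺ = {P1, P2, P3, P4, P5}, which contains all of one fragment — lossless.
Dependency preservation: the restricted closure of {P2} across the fragments never reaches {P3}, so P2 → P3 cannot be enforced without a join — not preserved.

lossless but not dependency-preserving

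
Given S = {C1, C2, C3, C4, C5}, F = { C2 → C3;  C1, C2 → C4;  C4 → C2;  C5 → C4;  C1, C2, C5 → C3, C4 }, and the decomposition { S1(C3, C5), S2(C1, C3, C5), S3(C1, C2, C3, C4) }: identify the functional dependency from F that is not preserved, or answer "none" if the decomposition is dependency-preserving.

C5 → C4

Check C5 → C4: no single fragment contains all of {C4, C5}, and the restricted closure of {C5} across the fragments never reaches {C4}.
C2 → C3 is preserved.
C1, C2 → C4 is preserved.
C4 → C2 is preserved.
C1, C2, C5 → C3, C4 is preserved.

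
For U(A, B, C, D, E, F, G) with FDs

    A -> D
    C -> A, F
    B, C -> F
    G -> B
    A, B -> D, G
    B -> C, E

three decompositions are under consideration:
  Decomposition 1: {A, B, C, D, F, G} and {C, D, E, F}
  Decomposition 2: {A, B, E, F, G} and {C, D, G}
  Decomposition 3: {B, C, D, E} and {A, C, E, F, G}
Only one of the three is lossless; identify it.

Decomposition 1: common = {C, D, F}, closure = {A, C, D, F} → lossy.
Decomposition 2: common = {G}, closure = {A, B, C, D, E, F, G} → lossless.
Decomposition 3: common = {C, E}, closure = {A, C, D, E, F} → lossy.

Decomposition 2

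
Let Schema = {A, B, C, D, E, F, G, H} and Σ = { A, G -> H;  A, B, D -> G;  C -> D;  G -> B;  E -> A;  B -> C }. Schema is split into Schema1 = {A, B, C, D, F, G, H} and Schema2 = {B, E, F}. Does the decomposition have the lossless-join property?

Common attributes: Schema1 ∩ Schema2 = {B, F}.
Closure of {B, F}: B → C applies, adding C; C → D applies, adding D. So (B, F)⁺ = {B, C, D, F}.
The closure contains neither all of Schema1 = {A, B, C, D, F, G, H} nor all of Schema2 = {B, E, F}, so the common attributes are not a superkey of either fragment. The join is lossy.

No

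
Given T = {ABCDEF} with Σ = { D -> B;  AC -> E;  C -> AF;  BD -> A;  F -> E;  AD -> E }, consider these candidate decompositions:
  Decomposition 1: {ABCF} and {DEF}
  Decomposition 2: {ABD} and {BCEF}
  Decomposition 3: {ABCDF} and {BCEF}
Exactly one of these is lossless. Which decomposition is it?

Decomposition 1: common = {F}, closure = {EF} → lossy.
Decomposition 2: common = {B}, closure = {B} → lossy.
Decomposition 3: common = {BCF}, closure = {ABCEF} → lossless.

Decomposition 3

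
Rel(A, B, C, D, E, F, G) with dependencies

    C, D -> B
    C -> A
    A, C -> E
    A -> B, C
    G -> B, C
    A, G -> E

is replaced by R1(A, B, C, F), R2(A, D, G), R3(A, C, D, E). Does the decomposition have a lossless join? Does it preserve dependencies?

Lossless test (chase): Rows 1 and 3 agree on A, C; apply A, C→E and equate their E entries. Rows 1 and 2 agree on A; apply A→B, C and equate their B, C entries. Rows 1 and 3 agree on A; apply A→B, C and equate their B, C entries. Rows 1 and 2 agree on A, C; apply A, C→E and equate their E entries. No row becomes fully distinguished — the join is lossy.
Dependency preservation: C, D → B; G → B, C; A, G → E are not contained in any single fragment, but the restricted closure of each left-hand side across the fragments still reaches the right-hand side; the remaining FDs each lie inside some fragment. All dependencies are preserved.

lossy but dependency-preserving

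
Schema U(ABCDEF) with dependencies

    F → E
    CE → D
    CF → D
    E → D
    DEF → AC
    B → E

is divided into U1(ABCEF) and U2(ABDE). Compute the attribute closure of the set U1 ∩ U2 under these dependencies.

U1 ∩ U2 = {ABE}.
E → D applies, adding D
Closure: {ABDE}.

ABDE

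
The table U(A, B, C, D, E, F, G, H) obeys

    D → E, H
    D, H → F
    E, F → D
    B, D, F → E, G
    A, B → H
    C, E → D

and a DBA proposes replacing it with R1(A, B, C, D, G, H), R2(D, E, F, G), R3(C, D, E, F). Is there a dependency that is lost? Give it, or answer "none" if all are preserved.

D → E, H: restricted closure across fragments reaches E, H.
D, H → F: restricted closure across fragments reaches F.
E, F → D lies within R2.
B, D, F → E, G: restricted closure across fragments reaches E, G.
A, B → H lies within R1.
C, E → D lies within R3.
Every dependency is enforceable on the fragments, so the decomposition is dependency-preserving.

none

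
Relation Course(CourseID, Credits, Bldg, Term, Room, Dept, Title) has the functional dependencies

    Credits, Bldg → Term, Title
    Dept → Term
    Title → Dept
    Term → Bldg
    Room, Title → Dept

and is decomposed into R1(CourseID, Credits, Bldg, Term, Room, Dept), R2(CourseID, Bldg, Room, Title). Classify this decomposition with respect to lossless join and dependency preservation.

Lossless test: (CourseID, Bldg, Room)⁺ = {CourseID, Bldg, Room}, which is a superkey of neither fragment — lossy.
Dependency preservation: the restricted closure of {Credits, Bldg} across the fragments never reaches {Term, Title}, so Credits, Bldg → Term, Title cannot be enforced without a join — not preserved.

lossy and not dependency-preserving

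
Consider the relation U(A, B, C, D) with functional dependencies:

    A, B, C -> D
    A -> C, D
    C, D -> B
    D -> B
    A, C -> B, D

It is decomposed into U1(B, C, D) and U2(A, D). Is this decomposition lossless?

Common attributes: U1 ∩ U2 = {D}.
Closure of {D}: D → B applies, adding B. So (D)⁺ = {B, D}.
The closure contains neither all of U1 = {B, C, D} nor all of U2 = {A, D}, so the common attributes are not a superkey of either fragment. The join is lossy.

No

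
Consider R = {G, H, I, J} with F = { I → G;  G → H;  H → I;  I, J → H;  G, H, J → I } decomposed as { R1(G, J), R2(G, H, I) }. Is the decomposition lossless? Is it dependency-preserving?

Lossless test: (G)⁺ = {G, H, I}, which contains all of one fragment — lossless.
Dependency preservation: I, J → H; G, H, J → I are not contained in any single fragment, but the restricted closure of each left-hand side across the fragments still reaches the right-hand side; the remaining FDs each lie inside some fragment. All dependencies are preserved.

lossless and dependency-preserving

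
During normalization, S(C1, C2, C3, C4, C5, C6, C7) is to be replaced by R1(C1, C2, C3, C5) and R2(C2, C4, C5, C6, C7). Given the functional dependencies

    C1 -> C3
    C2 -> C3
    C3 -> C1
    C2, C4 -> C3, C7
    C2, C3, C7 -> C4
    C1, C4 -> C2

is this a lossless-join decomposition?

Yes

Common attributes: R1 ∩ R2 = {C2, C5}.
Closure of {C2, C5}: C2 → C3 applies, adding C3; C3 → C1 applies, adding C1. So (C2, C5)⁺ = {C1, C2, C3, C5}.
This closure contains every attribute of R1, so R1 ∩ R2 → R1. The join is lossless.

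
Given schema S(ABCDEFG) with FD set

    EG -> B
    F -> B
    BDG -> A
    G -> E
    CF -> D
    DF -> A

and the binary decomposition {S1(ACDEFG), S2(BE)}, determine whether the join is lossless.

No

Common attributes: S1 ∩ S2 = {E}.
No dependency enlarges {E}, so (E)⁺ = {E}.
The closure contains neither all of S1 = {ACDEFG} nor all of S2 = {BE}, so the common attributes are not a superkey of either fragment. The join is lossy.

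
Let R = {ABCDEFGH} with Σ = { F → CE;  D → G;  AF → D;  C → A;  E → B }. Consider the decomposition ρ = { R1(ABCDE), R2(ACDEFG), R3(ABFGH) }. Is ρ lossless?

Yes

Chase test. Columns are ABCDEFGH; row i has aⱼ where attribute j ∈ Ri, else bᵢⱼ.
Initial tableau (one row per fragment):
  row 1: a1 a2 a3 a4 a5 b16 b17 b18
  row 2: a1 b22 a3 a4 a5 a6 a7 b28
  row 3: a1 a2 b33 b34 b35 a6 a7 a8
Rows 2 and 3 agree on F; apply F→CE and equate their CE entries.
Rows 1 and 2 agree on D; apply D→G and equate their G entries.
Rows 2 and 3 agree on AF; apply AF→D and equate their D entries.
Rows 1 and 2 agree on E; apply E→B and equate their B entries.
Row 3 is now all distinguished symbols — the join is lossless.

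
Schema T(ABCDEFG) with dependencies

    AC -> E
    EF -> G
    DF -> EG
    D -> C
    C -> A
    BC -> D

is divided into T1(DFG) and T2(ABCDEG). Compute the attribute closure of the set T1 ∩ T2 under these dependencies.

ACDEG

T1 ∩ T2 = {DG}.
D → C applies, adding C
C → A applies, adding A
AC → E applies, adding E
Closure: {ACDEG}.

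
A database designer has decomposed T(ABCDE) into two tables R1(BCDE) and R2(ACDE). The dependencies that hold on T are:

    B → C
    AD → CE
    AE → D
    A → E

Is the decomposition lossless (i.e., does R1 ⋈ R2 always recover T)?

Common attributes: R1 ∩ R2 = {CDE}.
No dependency enlarges {CDE}, so (CDE)⁺ = {CDE}.
The closure contains neither all of R1 = {BCDE} nor all of R2 = {ACDE}, so the common attributes are not a superkey of either fragment. The join is lossy.

No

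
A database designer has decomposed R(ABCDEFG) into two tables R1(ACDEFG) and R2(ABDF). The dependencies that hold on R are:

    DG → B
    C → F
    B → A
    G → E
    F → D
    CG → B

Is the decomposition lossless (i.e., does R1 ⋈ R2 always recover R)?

Common attributes: R1 ∩ R2 = {ADF}.
No dependency enlarges {ADF}, so (ADF)⁺ = {ADF}.
The closure contains neither all of R1 = {ACDEFG} nor all of R2 = {ABDF}, so the common attributes are not a superkey of either fragment. The join is lossy.

No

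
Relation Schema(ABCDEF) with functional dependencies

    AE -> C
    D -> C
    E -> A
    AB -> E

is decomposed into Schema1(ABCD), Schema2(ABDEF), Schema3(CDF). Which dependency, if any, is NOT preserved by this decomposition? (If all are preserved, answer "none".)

AE -> C

Check AE → C: no single fragment contains all of {ACE}, and the restricted closure of {AE} across the fragments never reaches {C}.
D → C is preserved.
E → A is preserved.
AB → E is preserved.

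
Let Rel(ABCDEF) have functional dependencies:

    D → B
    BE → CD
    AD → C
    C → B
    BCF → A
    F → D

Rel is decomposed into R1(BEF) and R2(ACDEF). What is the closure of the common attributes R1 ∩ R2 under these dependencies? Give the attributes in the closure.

ABCDEF

R1 ∩ R2 = {EF}.
F → D applies, adding D
D → B applies, adding B
BE → CD applies, adding C
BCF → A applies, adding A
Closure: {ABCDEF}.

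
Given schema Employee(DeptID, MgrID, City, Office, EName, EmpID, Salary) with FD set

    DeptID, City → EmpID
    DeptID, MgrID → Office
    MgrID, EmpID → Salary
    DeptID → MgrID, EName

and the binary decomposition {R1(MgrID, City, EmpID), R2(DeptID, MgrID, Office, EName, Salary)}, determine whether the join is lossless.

No

Common attributes: R1 ∩ R2 = {MgrID}.
No dependency enlarges {MgrID}, so (MgrID)⁺ = {MgrID}.
The closure contains neither all of R1 = {MgrID, City, EmpID} nor all of R2 = {DeptID, MgrID, Office, EName, Salary}, so the common attributes are not a superkey of either fragment. The join is lossy.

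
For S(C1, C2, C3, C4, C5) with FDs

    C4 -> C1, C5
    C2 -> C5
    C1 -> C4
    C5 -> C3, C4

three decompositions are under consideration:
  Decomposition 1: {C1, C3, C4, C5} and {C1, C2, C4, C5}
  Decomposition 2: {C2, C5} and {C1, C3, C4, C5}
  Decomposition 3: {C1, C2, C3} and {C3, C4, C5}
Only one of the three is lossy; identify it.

Decomposition 3

Decomposition 1: common = {C1, C4, C5}, closure = {C1, C3, C4, C5} → lossless.
Decomposition 2: common = {C5}, closure = {C1, C3, C4, C5} → lossless.
Decomposition 3: common = {C3}, closure = {C3} → lossy.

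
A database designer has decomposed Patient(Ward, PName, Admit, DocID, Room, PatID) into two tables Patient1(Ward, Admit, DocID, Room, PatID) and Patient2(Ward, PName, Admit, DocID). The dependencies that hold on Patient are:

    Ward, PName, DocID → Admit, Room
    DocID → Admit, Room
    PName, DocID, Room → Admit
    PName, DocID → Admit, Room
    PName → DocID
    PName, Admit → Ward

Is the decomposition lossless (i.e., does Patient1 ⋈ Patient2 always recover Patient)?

Common attributes: Patient1 ∩ Patient2 = {Ward, Admit, DocID}.
Closure of {Ward, Admit, DocID}: DocID → Admit, Room applies, adding Room. So (Ward, Admit, DocID)⁺ = {Ward, Admit, DocID, Room}.
The closure contains neither all of Patient1 = {Ward, Admit, DocID, Room, PatID} nor all of Patient2 = {Ward, PName, Admit, DocID}, so the common attributes are not a superkey of either fragment. The join is lossy.

No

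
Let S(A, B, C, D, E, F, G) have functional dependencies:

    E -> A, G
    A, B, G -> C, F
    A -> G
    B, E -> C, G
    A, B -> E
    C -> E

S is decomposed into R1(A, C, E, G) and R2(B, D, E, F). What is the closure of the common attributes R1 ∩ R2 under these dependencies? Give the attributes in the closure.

A, E, G

R1 ∩ R2 = {E}.
E → A, G applies, adding A, G
Closure: {A, E, G}.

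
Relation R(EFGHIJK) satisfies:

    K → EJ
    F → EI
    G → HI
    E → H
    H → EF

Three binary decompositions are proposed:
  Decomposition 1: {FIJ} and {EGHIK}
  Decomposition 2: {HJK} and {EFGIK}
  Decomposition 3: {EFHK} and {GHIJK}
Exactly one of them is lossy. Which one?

Decomposition 1

Decomposition 1: common = {I}, closure = {I} → lossy.
Decomposition 2: common = {K}, closure = {EFHIJK} → lossless.
Decomposition 3: common = {HK}, closure = {EFHIJK} → lossless.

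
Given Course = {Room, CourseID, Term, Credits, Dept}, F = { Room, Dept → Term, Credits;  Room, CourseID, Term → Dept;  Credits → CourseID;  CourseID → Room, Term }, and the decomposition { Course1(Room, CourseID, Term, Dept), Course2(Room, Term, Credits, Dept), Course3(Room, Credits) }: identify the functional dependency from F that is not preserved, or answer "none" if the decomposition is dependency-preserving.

Room, Dept → Term, Credits lies within Course2.
Room, CourseID, Term → Dept lies within Course1.
Credits → CourseID: restricted closure across fragments reaches CourseID.
CourseID → Room, Term lies within Course1.
Every dependency is enforceable on the fragments, so the decomposition is dependency-preserving.

none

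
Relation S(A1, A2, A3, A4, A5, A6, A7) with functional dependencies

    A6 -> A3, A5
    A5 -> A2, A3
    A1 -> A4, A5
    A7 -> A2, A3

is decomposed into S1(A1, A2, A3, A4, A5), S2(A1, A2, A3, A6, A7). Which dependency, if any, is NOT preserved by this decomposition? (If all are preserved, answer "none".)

A6 -> A3, A5

Check A6 → A3, A5: no single fragment contains all of {A3, A5, A6}, and the restricted closure of {A6} across the fragments never reaches {A3, A5}.
A5 → A2, A3 is preserved.
A1 → A4, A5 is preserved.
A7 → A2, A3 is preserved.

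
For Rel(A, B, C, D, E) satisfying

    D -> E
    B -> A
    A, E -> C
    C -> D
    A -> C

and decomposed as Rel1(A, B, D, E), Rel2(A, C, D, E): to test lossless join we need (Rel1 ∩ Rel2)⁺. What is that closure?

Rel1 ∩ Rel2 = {A, D, E}.
A, E → C applies, adding C
Closure: {A, C, D, E}.

A, C, D, E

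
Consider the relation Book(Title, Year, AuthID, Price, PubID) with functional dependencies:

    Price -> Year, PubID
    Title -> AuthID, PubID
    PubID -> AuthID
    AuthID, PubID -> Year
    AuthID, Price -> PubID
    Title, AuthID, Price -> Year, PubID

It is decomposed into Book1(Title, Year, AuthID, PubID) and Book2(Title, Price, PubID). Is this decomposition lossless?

Common attributes: Book1 ∩ Book2 = {Title, PubID}.
Closure of {Title, PubID}: Title → AuthID, PubID applies, adding AuthID; AuthID, PubID → Year applies, adding Year. So (Title, PubID)⁺ = {Title, Year, AuthID, PubID}.
This closure contains every attribute of Book1, so Book1 ∩ Book2 → Book1. The join is lossless.

Yes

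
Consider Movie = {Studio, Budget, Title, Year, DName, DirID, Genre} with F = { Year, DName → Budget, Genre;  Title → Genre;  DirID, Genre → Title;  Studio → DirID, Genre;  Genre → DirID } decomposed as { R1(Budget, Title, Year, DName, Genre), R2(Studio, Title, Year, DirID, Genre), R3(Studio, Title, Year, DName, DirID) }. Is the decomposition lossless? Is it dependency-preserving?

lossless and dependency-preserving

Lossless test (chase): Rows 1 and 3 agree on Year, DName; apply Year, DName→Budget, Genre and equate their Budget, Genre entries. Rows 1 and 2 agree on Genre; apply Genre→DirID and equate their DirID entries. Row 3 is now all distinguished symbols — the join is lossless.
Dependency preservation: every FD's attributes lie within a single fragment, so each can be enforced locally — preserved.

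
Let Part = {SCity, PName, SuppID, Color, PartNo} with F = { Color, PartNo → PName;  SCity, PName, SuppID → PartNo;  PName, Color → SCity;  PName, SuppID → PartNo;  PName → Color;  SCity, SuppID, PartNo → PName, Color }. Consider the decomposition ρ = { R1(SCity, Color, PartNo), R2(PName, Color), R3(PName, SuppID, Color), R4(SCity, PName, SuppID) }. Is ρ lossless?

Chase test. Columns are SCity, PName, SuppID, Color, PartNo; row i has aⱼ where attribute j ∈ Ri, else bᵢⱼ.
Initial tableau (one row per fragment):
  row 1: a1 b12 b13 a4 a5
  row 2: b21 a2 b23 a4 b25
  row 3: b31 a2 a3 a4 b35
  row 4: a1 a2 a3 b44 b45
Rows 2 and 3 agree on PName, Color; apply PName, Color→SCity and equate their SCity entries.
Rows 3 and 4 agree on PName, SuppID; apply PName, SuppID→PartNo and equate their PartNo entries.
Rows 2 and 4 agree on PName; apply PName→Color and equate their Color entries.
Rows 2 and 4 agree on PName, Color; apply PName, Color→SCity and equate their SCity entries.
No row becomes fully distinguished — the join is lossy.

No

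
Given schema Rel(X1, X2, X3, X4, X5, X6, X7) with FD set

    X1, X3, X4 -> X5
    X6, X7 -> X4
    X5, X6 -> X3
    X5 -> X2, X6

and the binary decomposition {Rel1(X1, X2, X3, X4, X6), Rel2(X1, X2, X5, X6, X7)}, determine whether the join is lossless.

Common attributes: Rel1 ∩ Rel2 = {X1, X2, X6}.
No dependency enlarges {X1, X2, X6}, so (X1, X2, X6)⁺ = {X1, X2, X6}.
The closure contains neither all of Rel1 = {X1, X2, X3, X4, X6} nor all of Rel2 = {X1, X2, X5, X6, X7}, so the common attributes are not a superkey of either fragment. The join is lossy.

No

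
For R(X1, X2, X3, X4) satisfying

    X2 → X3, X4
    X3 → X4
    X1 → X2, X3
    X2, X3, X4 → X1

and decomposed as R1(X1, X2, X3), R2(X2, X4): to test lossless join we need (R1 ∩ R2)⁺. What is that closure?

R1 ∩ R2 = {X2}.
X2 → X3, X4 applies, adding X3, X4
X2, X3, X4 → X1 applies, adding X1
Closure: {X1, X2, X3, X4}.

X1, X2, X3, X4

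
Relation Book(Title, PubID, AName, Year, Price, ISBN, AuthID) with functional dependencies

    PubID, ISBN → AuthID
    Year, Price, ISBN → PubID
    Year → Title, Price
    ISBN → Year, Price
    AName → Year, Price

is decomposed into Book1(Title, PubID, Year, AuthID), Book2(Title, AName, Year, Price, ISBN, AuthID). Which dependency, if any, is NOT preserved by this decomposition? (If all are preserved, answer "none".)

Year, Price, ISBN → PubID

Check Year, Price, ISBN → PubID: no single fragment contains all of {PubID, Year, Price, ISBN}, and the restricted closure of {Year, Price, ISBN} across the fragments never reaches {PubID}.
PubID, ISBN → AuthID is preserved.
Year → Title, Price is preserved.
ISBN → Year, Price is preserved.
AName → Year, Price is preserved.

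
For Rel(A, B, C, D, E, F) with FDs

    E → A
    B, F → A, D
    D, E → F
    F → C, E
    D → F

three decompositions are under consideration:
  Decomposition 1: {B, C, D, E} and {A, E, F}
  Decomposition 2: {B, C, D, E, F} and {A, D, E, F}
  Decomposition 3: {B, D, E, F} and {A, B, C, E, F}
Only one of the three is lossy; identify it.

Decomposition 1: common = {E}, closure = {A, E} → lossy.
Decomposition 2: common = {D, E, F}, closure = {A, C, D, E, F} → lossless.
Decomposition 3: common = {B, E, F}, closure = {A, B, C, D, E, F} → lossless.

Decomposition 1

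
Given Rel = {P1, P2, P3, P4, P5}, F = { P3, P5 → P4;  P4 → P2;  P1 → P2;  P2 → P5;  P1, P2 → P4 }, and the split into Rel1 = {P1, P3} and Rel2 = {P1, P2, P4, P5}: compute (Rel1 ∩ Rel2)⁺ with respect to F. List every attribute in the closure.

P1, P2, P4, P5

Rel1 ∩ Rel2 = {P1}.
P1 → P2 applies, adding P2
P2 → P5 applies, adding P5
P1, P2 → P4 applies, adding P4
Closure: {P1, P2, P4, P5}.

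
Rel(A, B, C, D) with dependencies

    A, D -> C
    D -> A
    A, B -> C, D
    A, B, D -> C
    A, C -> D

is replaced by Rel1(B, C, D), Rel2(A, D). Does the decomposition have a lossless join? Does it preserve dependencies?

lossless but not dependency-preserving

Lossless test: (D)⁺ = {A, C, D}, which contains all of one fragment — lossless.
Dependency preservation: the restricted closure of {A, B} across the fragments never reaches {C, D}, so A, B → C, D cannot be enforced without a join — not preserved.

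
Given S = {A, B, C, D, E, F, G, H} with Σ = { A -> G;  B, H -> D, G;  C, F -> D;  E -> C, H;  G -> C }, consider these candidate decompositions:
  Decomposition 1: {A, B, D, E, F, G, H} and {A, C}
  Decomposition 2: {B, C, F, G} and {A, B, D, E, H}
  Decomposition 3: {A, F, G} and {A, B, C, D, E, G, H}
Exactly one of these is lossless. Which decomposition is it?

Decomposition 1

Decomposition 1: common = {A}, closure = {A, C, G} → lossless.
Decomposition 2: common = {B}, closure = {B} → lossy.
Decomposition 3: common = {A, G}, closure = {A, C, G} → lossy.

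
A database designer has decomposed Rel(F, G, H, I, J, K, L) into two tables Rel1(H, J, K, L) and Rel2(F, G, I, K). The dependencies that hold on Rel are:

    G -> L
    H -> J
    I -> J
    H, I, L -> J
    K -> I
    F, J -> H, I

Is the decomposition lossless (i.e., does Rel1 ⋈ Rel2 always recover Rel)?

Common attributes: Rel1 ∩ Rel2 = {K}.
Closure of {K}: K → I applies, adding I; I → J applies, adding J. So (K)⁺ = {I, J, K}.
The closure contains neither all of Rel1 = {H, J, K, L} nor all of Rel2 = {F, G, I, K}, so the common attributes are not a superkey of either fragment. The join is lossy.

No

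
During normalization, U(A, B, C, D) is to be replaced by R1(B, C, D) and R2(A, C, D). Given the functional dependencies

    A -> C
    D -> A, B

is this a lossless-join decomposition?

Yes

Common attributes: R1 ∩ R2 = {C, D}.
Closure of {C, D}: D → A, B applies, adding A, B. So (C, D)⁺ = {A, B, C, D}.
This closure contains every attribute of R1, so R1 ∩ R2 → R1. The join is lossless.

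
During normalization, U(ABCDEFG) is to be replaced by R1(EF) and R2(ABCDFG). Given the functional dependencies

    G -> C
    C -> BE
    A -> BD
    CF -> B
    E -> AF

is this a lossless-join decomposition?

No

Common attributes: R1 ∩ R2 = {F}.
No dependency enlarges {F}, so (F)⁺ = {F}.
The closure contains neither all of R1 = {EF} nor all of R2 = {ABCDFG}, so the common attributes are not a superkey of either fragment. The join is lossy.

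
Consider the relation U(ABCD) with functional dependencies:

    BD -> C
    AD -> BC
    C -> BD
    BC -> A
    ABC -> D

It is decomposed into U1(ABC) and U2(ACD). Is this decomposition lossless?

Yes

Common attributes: U1 ∩ U2 = {AC}.
Closure of {AC}: C → BD applies, adding BD. So (AC)⁺ = {ABCD}.
This closure contains every attribute of U1, so U1 ∩ U2 → U1. The join is lossless.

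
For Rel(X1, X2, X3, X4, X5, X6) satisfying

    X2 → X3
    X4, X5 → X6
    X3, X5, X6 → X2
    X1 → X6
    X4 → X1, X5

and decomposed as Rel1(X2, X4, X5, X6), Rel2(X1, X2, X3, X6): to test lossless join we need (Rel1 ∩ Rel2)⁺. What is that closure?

Rel1 ∩ Rel2 = {X2, X6}.
X2 → X3 applies, adding X3
Closure: {X2, X3, X6}.

X2, X3, X6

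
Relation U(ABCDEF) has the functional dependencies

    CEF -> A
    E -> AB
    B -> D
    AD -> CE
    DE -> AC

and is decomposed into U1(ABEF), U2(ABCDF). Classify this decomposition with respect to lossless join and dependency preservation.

lossless and dependency-preserving

Lossless test: (ABF)⁺ = {ABCDEF}, which contains all of one fragment — lossless.
Dependency preservation: CEF → A; AD → CE; DE → AC are not contained in any single fragment, but the restricted closure of each left-hand side across the fragments still reaches the right-hand side; the remaining FDs each lie inside some fragment. All dependencies are preserved.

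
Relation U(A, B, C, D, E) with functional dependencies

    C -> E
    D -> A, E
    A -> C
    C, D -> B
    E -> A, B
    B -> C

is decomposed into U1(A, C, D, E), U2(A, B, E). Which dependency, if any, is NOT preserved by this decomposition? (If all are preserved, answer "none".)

none

C → E lies within U1.
D → A, E lies within U1.
A → C lies within U1.
C, D → B: restricted closure across fragments reaches B.
E → A, B lies within U2.
B → C: restricted closure across fragments reaches C.
Every dependency is enforceable on the fragments, so the decomposition is dependency-preserving.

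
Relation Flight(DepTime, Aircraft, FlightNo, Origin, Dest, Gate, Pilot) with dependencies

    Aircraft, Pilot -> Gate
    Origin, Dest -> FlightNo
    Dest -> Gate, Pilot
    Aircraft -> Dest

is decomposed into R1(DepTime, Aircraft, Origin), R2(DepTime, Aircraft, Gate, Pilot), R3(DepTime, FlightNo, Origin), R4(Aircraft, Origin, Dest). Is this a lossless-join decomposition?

Chase test. Columns are DepTime, Aircraft, FlightNo, Origin, Dest, Gate, Pilot; row i has aⱼ where attribute j ∈ Ri, else bᵢⱼ.
Initial tableau (one row per fragment):
  row 1: a1 a2 b13 a4 b15 b16 b17
  row 2: a1 a2 b23 b24 b25 a6 a7
  row 3: a1 b32 a3 a4 b35 b36 b37
  row 4: b41 a2 b43 a4 a5 b46 b47
Rows 1 and 2 agree on Aircraft; apply Aircraft→Dest and equate their Dest entries.
Rows 1 and 4 agree on Aircraft; apply Aircraft→Dest and equate their Dest entries.
Rows 1 and 4 agree on Origin, Dest; apply Origin, Dest→FlightNo and equate their FlightNo entries.
Rows 1 and 2 agree on Dest; apply Dest→Gate, Pilot and equate their Gate, Pilot entries.
Rows 1 and 4 agree on Dest; apply Dest→Gate, Pilot and equate their Gate, Pilot entries.
No row becomes fully distinguished — the join is lossy.

No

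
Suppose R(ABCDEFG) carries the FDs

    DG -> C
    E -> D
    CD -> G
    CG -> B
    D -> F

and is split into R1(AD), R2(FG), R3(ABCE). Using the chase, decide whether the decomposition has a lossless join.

Chase test. Columns are ABCDEFG; row i has aⱼ where attribute j ∈ Ri, else bᵢⱼ.
Initial tableau (one row per fragment):
  row 1: a1 b12 b13 a4 b15 b16 b17
  row 2: b21 b22 b23 b24 b25 a6 a7
  row 3: a1 a2 a3 b34 a5 b36 b37
No row becomes fully distinguished — the join is lossy.

No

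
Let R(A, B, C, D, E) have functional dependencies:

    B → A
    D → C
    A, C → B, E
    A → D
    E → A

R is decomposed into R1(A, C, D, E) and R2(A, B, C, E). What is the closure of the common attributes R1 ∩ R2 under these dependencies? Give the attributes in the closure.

R1 ∩ R2 = {A, C, E}.
A, C → B, E applies, adding B
A → D applies, adding D
Closure: {A, B, C, D, E}.

A, B, C, D, E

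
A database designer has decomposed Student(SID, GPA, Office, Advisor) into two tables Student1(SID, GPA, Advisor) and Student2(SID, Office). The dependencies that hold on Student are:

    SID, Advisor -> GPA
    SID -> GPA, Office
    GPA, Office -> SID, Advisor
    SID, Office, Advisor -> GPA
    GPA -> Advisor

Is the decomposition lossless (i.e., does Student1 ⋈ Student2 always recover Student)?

Common attributes: Student1 ∩ Student2 = {SID}.
Closure of {SID}: SID → GPA, Office applies, adding GPA, Office; GPA, Office → SID, Advisor applies, adding Advisor. So (SID)⁺ = {SID, GPA, Office, Advisor}.
This closure contains every attribute of Student1, so Student1 ∩ Student2 → Student1. The join is lossless.

Yes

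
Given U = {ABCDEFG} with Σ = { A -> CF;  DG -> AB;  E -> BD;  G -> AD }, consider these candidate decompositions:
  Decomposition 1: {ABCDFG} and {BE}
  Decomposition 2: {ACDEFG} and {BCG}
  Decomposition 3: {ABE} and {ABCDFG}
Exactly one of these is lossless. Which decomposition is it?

Decomposition 1: common = {B}, closure = {B} → lossy.
Decomposition 2: common = {CG}, closure = {ABCDFG} → lossless.
Decomposition 3: common = {AB}, closure = {ABCF} → lossy.

Decomposition 2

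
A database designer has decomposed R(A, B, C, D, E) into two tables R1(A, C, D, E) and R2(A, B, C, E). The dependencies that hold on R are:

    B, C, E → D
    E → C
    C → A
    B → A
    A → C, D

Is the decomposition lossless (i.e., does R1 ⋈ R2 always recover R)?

Common attributes: R1 ∩ R2 = {A, C, E}.
Closure of {A, C, E}: A → C, D applies, adding D. So (A, C, E)⁺ = {A, C, D, E}.
This closure contains every attribute of R1, so R1 ∩ R2 → R1. The join is lossless.

Yes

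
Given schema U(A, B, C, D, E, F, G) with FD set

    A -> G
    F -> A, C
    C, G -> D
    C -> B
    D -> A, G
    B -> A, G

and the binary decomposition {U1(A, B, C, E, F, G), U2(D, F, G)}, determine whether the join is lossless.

Common attributes: U1 ∩ U2 = {F, G}.
Closure of {F, G}: F → A, C applies, adding A, C; C, G → D applies, adding D; C → B applies, adding B. So (F, G)⁺ = {A, B, C, D, F, G}.
This closure contains every attribute of U2, so U1 ∩ U2 → U2. The join is lossless.

Yes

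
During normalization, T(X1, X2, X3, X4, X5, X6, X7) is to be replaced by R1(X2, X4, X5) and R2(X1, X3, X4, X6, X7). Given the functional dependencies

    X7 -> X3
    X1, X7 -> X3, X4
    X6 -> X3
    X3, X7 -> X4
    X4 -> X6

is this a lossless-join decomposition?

No

Common attributes: R1 ∩ R2 = {X4}.
Closure of {X4}: X4 → X6 applies, adding X6; X6 → X3 applies, adding X3. So (X4)⁺ = {X3, X4, X6}.
The closure contains neither all of R1 = {X2, X4, X5} nor all of R2 = {X1, X3, X4, X6, X7}, so the common attributes are not a superkey of either fragment. The join is lossy.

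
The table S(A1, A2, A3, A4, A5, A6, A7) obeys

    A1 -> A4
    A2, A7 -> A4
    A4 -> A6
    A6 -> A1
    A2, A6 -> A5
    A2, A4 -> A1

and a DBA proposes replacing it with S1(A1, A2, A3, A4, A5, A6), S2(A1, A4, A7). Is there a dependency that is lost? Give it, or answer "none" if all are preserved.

A2, A7 -> A4

Check A2, A7 → A4: no single fragment contains all of {A2, A4, A7}, and the restricted closure of {A2, A7} across the fragments never reaches {A4}.
A1 → A4 is preserved.
A4 → A6 is preserved.
A6 → A1 is preserved.
A2, A6 → A5 is preserved.
A2, A4 → A1 is preserved.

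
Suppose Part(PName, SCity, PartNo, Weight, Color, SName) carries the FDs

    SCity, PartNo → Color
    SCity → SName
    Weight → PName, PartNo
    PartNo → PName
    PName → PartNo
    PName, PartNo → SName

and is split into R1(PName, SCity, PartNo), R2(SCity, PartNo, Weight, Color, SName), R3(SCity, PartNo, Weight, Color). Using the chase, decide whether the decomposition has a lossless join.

Yes

Chase test. Columns are PName, SCity, PartNo, Weight, Color, SName; row i has aⱼ where attribute j ∈ Ri, else bᵢⱼ.
Initial tableau (one row per fragment):
  row 1: a1 a2 a3 b14 b15 b16
  row 2: b21 a2 a3 a4 a5 a6
  row 3: b31 a2 a3 a4 a5 b36
Rows 1 and 2 agree on SCity, PartNo; apply SCity, PartNo→Color and equate their Color entries.
Rows 1 and 2 agree on SCity; apply SCity→SName and equate their SName entries.
Rows 1 and 3 agree on SCity; apply SCity→SName and equate their SName entries.
Rows 2 and 3 agree on Weight; apply Weight→PName, PartNo and equate their PName, PartNo entries.
Rows 1 and 2 agree on PartNo; apply PartNo→PName and equate their PName entries.
Row 2 is now all distinguished symbols — the join is lossless.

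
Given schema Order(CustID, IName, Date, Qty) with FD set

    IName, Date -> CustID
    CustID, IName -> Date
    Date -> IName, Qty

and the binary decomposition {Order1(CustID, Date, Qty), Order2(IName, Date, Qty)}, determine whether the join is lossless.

Common attributes: Order1 ∩ Order2 = {Date, Qty}.
Closure of {Date, Qty}: Date → IName, Qty applies, adding IName; IName, Date → CustID applies, adding CustID. So (Date, Qty)⁺ = {CustID, IName, Date, Qty}.
This closure contains every attribute of Order1, so Order1 ∩ Order2 → Order1. The join is lossless.

Yes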